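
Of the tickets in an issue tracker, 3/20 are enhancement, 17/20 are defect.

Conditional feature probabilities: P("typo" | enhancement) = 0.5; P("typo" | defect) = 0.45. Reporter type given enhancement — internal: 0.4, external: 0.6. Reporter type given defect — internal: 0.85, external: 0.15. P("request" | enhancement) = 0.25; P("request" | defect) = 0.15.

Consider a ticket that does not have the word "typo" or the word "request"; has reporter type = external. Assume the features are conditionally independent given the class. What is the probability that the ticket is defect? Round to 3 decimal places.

enhancement: 0.15 × (1−0.5) × 0.6 × (1−0.25) = 0.03375
defect: 0.85 × (1−0.45) × 0.15 × (1−0.15) = 0.05960625
P(defect | x) = 0.05960625 / 0.09335625 ≈ 0.638

0.638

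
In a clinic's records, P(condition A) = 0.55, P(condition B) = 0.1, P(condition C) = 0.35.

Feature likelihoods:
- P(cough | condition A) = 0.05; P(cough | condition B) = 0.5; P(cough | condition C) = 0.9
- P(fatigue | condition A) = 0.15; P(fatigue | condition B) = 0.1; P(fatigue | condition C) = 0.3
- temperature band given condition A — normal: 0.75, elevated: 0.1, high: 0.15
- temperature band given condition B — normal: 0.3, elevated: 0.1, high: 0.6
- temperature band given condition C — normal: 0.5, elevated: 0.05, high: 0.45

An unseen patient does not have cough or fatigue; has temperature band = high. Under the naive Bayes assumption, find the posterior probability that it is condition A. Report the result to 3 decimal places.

condition A: 0.55 × (1−0.05) × (1−0.15) × 0.15 = 0.06661875
condition B: 0.1 × (1−0.5) × (1−0.1) × 0.6 = 0.027
condition C: 0.35 × (1−0.9) × (1−0.3) × 0.45 = 0.011025
P(condition A | x) = 0.06661875 / 0.10464375 ≈ 0.637

0.637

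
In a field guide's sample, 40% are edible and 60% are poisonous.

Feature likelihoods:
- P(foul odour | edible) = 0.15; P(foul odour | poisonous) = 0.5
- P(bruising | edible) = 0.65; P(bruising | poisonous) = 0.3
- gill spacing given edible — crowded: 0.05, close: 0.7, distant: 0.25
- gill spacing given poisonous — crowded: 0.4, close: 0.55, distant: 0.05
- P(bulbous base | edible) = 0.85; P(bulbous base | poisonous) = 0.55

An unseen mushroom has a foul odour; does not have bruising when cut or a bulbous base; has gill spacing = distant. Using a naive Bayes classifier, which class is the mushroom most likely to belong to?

poisonous

edible: 0.4 × 0.15 × (1−0.65) × 0.25 × (1−0.85) = 0.0007875
poisonous: 0.6 × 0.5 × (1−0.3) × 0.05 × (1−0.55) = 0.004725
Highest score → poisonous.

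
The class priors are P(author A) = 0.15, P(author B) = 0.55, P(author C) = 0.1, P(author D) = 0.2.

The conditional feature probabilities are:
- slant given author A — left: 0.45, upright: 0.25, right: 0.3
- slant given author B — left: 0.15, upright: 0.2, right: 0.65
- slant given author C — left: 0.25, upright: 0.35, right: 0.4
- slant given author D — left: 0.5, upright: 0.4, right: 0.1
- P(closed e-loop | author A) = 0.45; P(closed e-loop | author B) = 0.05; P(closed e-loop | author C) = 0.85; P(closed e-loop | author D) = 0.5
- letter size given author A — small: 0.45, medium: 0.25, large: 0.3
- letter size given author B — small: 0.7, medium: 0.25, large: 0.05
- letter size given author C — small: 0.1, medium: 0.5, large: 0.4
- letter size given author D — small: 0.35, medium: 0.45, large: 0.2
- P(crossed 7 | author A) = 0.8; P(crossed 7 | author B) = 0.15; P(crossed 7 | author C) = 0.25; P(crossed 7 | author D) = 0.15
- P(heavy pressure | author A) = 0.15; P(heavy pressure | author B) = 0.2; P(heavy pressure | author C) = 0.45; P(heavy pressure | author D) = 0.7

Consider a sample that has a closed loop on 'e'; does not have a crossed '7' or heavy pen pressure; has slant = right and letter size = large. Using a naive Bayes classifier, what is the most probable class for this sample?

author C

author A: 0.15 × 0.3 × 0.45 × 0.3 × (1−0.8) × (1−0.15) = 0.00103275
author B: 0.55 × 0.65 × 0.05 × 0.05 × (1−0.15) × (1−0.2) = 0.00060775
author C: 0.1 × 0.4 × 0.85 × 0.4 × (1−0.25) × (1−0.45) = 0.00561
author D: 0.2 × 0.1 × 0.5 × 0.2 × (1−0.15) × (1−0.7) = 0.00051
Highest score → author C.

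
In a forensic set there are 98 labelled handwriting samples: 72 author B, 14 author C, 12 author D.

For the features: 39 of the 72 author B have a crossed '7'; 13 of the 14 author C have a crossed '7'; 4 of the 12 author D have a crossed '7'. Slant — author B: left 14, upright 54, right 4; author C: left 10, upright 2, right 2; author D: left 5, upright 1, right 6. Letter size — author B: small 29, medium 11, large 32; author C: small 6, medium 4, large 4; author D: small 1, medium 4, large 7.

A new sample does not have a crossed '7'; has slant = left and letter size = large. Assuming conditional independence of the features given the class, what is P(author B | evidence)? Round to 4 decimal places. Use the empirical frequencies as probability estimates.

0.5703

author B: (72/98) × (33/72) × (14/72) × (32/72) ≈ 0.0291005
author C: (14/98) × (1/14) × (10/14) × (4/14) ≈ 0.00208247
author D: (12/98) × (8/12) × (5/12) × (7/12) ≈ 0.0198413
P(author B | x) = 0.0291005 / 0.05102427 ≈ 0.5703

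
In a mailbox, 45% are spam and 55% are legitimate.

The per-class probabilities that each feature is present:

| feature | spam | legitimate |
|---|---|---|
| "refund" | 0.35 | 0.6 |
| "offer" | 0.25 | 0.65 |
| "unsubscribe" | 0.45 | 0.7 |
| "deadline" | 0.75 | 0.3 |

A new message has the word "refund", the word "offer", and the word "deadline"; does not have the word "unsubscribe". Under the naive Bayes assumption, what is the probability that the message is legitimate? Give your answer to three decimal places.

0.543

spam: 0.45 × 0.35 × 0.25 × (1−0.45) × 0.75 = 0.0162421875
legitimate: 0.55 × 0.6 × 0.65 × (1−0.7) × 0.3 = 0.019305
P(legitimate | x) = 0.019305 / 0.0355471875 ≈ 0.543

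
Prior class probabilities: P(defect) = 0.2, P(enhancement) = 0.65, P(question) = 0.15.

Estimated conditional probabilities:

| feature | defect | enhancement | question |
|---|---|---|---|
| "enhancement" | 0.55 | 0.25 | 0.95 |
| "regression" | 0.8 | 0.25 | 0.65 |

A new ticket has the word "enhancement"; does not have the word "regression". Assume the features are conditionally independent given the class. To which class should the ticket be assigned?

defect: 0.2 × 0.55 × (1−0.8) = 0.022
enhancement: 0.65 × 0.25 × (1−0.25) = 0.121875
question: 0.15 × 0.95 × (1−0.65) = 0.049875
Highest score → enhancement.

enhancement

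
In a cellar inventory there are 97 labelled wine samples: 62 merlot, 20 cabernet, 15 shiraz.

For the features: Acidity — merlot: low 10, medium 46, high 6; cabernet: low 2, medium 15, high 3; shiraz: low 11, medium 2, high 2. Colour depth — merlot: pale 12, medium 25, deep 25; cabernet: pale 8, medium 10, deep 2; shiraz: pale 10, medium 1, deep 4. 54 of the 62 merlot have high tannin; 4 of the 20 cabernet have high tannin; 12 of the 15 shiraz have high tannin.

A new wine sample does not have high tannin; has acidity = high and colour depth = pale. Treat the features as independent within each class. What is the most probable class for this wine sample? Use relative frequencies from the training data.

merlot: (62/97) × (6/62) × (12/62) × (8/62) ≈ 0.00154478
cabernet: (20/97) × (3/20) × (8/20) × (16/20) ≈ 0.00989691
shiraz: (15/97) × (2/15) × (10/15) × (3/15) ≈ 0.00274914
Highest score → cabernet.

cabernet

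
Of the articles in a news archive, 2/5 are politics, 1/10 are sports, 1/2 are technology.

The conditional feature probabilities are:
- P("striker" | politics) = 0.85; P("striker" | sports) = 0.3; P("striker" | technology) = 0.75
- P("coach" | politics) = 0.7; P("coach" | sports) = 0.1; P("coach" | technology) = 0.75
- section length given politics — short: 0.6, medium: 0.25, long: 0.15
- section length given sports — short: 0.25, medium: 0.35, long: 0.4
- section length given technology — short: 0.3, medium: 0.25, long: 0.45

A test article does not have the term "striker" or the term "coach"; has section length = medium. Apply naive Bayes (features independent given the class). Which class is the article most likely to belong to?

politics: 0.4 × (1−0.85) × (1−0.7) × 0.25 = 0.0045
sports: 0.1 × (1−0.3) × (1−0.1) × 0.35 = 0.02205
technology: 0.5 × (1−0.75) × (1−0.75) × 0.25 = 0.0078125
Highest score → sports.

sports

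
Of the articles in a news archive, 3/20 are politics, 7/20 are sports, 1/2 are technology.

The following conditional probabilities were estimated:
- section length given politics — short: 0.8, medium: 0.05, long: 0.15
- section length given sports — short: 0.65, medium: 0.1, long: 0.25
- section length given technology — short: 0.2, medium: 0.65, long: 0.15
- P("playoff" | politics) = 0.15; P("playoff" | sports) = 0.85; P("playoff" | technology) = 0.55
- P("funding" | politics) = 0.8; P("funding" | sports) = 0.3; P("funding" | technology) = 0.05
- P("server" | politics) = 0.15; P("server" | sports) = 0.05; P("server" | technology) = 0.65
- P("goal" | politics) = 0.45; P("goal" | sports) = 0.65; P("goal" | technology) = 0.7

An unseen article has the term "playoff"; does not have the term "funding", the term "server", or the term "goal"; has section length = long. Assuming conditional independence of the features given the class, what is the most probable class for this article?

sports

politics: 0.15 × 0.15 × 0.15 × (1−0.8) × (1−0.15) × (1−0.45) = 0.0003155625
sports: 0.35 × 0.25 × 0.85 × (1−0.3) × (1−0.05) × (1−0.65) = 0.01731078125
technology: 0.5 × 0.15 × 0.55 × (1−0.05) × (1−0.65) × (1−0.7) = 0.0041146875
Highest score → sports.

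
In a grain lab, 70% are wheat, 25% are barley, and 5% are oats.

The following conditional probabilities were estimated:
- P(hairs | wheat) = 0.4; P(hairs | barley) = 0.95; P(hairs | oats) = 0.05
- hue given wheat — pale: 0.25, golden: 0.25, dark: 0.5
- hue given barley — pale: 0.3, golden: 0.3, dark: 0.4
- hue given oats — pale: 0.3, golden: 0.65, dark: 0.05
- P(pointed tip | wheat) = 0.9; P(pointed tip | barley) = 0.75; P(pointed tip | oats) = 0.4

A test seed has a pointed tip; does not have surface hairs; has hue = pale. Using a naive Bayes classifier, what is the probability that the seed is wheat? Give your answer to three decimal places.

wheat: 0.7 × (1−0.4) × 0.25 × 0.9 = 0.0945
barley: 0.25 × (1−0.95) × 0.3 × 0.75 = 0.0028125
oats: 0.05 × (1−0.05) × 0.3 × 0.4 = 0.0057
P(wheat | x) = 0.0945 / 0.1030125 ≈ 0.917

0.917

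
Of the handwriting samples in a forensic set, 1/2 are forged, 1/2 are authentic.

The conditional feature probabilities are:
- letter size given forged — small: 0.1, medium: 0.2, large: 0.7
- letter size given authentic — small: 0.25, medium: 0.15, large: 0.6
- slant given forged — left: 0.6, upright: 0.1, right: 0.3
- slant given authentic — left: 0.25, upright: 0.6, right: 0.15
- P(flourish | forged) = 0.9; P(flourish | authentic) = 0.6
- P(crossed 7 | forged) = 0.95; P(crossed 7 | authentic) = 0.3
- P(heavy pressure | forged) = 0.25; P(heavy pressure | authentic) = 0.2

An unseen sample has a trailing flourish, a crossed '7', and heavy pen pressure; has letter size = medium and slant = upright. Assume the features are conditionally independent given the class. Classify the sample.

forged: 0.5 × 0.2 × 0.1 × 0.9 × 0.95 × 0.25 = 0.0021375
authentic: 0.5 × 0.15 × 0.6 × 0.6 × 0.3 × 0.2 = 0.00162
Highest score → forged.

forged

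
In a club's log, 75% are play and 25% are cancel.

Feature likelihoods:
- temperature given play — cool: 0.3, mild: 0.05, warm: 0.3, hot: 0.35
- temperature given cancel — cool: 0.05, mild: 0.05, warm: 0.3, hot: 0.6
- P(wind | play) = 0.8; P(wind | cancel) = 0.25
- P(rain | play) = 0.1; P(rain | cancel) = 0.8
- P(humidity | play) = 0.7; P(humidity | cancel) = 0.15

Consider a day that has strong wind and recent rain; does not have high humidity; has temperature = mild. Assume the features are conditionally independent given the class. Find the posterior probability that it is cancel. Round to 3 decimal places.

play: 0.75 × 0.05 × 0.8 × 0.1 × (1−0.7) = 0.0009
cancel: 0.25 × 0.05 × 0.25 × 0.8 × (1−0.15) = 0.002125
P(cancel | x) = 0.002125 / 0.003025 ≈ 0.702

0.702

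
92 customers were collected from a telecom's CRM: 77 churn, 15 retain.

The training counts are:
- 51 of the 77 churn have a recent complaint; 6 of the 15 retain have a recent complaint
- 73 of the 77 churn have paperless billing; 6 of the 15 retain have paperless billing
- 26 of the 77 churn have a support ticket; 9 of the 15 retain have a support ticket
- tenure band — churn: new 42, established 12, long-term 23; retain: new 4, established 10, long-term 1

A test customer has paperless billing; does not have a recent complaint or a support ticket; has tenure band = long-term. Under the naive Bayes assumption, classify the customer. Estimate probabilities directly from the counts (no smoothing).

churn

churn: (77/92) × (26/77) × (73/77) × (51/77) × (23/77) ≈ 0.0530071
retain: (15/92) × (9/15) × (6/15) × (6/15) × (1/15) ≈ 0.00104348
Highest score → churn.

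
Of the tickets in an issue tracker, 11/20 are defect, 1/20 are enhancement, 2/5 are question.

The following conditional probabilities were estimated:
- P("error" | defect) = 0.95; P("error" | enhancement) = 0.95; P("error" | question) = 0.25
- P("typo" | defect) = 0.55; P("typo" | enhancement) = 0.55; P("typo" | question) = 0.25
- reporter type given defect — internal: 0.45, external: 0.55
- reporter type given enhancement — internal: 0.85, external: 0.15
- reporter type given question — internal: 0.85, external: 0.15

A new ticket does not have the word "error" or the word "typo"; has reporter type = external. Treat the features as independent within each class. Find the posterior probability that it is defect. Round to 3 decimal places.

0.167

defect: 0.55 × (1−0.95) × (1−0.55) × 0.55 = 0.00680625
enhancement: 0.05 × (1−0.95) × (1−0.55) × 0.15 = 0.00016875
question: 0.4 × (1−0.25) × (1−0.25) × 0.15 = 0.03375
P(defect | x) = 0.00680625 / 0.040725 ≈ 0.167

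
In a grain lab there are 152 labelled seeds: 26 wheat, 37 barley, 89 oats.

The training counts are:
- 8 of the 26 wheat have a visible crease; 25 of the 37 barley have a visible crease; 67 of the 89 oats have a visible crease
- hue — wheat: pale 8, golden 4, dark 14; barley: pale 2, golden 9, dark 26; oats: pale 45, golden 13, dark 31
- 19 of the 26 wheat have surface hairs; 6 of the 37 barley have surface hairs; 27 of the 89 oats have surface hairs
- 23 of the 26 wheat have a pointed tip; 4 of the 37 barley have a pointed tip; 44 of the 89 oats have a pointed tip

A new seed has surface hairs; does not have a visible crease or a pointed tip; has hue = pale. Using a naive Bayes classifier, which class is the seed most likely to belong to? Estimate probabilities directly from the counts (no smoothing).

oats

wheat: (26/152) × (18/26) × (8/26) × (19/26) × (3/26) ≈ 0.00307237
barley: (37/152) × (12/37) × (2/37) × (6/37) × (33/37) ≈ 0.000617202
oats: (89/152) × (22/89) × (45/89) × (27/89) × (45/89) ≈ 0.0112253
Highest score → oats.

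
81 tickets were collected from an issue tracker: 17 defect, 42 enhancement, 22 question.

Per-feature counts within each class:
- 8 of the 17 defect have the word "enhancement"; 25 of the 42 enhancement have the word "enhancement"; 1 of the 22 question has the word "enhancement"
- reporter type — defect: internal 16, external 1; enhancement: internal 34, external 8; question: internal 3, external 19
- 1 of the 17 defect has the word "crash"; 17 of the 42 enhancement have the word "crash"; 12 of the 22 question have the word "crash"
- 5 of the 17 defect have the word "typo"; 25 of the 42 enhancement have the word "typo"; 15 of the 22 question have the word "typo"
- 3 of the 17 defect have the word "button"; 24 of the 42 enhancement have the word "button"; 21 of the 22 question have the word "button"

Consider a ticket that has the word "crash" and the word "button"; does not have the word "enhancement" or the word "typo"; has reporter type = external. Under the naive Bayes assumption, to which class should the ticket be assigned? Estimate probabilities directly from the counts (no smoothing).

defect: (17/81) × (9/17) × (1/17) × (1/17) × (12/17) × (3/17) ≈ 0.0000478921
enhancement: (42/81) × (17/42) × (8/42) × (17/42) × (17/42) × (24/42) ≈ 0.00374253
question: (22/81) × (21/22) × (19/22) × (12/22) × (7/22) × (21/22) ≈ 0.0370933
Highest score → question.

question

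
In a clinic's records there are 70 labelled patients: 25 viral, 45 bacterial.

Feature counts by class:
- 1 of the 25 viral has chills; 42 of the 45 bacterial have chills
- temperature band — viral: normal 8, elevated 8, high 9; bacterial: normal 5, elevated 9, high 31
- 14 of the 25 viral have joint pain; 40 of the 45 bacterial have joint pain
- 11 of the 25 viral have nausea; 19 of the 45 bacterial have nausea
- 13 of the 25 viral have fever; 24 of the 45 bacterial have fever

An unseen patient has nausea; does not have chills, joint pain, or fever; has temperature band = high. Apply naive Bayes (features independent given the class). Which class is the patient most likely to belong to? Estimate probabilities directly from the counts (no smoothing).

viral

viral: (25/70) × (24/25) × (9/25) × (11/25) × (11/25) × (12/25) ≈ 0.01147
bacterial: (45/70) × (3/45) × (31/45) × (5/45) × (19/45) × (21/45) ≈ 0.000646365
Highest score → viral.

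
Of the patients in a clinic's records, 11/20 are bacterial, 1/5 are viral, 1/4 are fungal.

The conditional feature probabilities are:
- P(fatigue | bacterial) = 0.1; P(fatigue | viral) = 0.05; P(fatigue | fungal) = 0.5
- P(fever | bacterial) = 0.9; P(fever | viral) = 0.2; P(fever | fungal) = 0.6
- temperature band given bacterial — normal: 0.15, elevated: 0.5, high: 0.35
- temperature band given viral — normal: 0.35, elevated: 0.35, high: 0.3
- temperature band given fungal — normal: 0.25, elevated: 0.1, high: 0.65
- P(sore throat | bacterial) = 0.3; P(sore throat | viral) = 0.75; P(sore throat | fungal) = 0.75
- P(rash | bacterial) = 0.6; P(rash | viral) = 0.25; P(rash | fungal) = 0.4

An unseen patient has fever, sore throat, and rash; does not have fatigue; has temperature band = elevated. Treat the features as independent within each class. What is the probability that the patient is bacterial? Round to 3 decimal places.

0.894

bacterial: 0.55 × (1−0.1) × 0.9 × 0.5 × 0.3 × 0.6 = 0.040095
viral: 0.2 × (1−0.05) × 0.2 × 0.35 × 0.75 × 0.25 = 0.00249375
fungal: 0.25 × (1−0.5) × 0.6 × 0.1 × 0.75 × 0.4 = 0.00225
P(bacterial | x) = 0.040095 / 0.04483875 ≈ 0.894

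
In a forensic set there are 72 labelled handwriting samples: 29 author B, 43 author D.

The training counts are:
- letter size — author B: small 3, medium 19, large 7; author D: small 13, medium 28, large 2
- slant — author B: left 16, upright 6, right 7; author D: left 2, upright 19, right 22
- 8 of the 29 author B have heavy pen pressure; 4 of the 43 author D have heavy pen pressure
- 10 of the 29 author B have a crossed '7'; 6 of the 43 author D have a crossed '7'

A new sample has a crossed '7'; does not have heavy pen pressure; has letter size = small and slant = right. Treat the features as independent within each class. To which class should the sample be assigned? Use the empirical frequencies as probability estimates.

author D

author B: (29/72) × (3/29) × (7/29) × (21/29) × (10/29) ≈ 0.00251138
author D: (43/72) × (13/43) × (22/43) × (39/43) × (6/43) ≈ 0.0116908
Highest score → author D.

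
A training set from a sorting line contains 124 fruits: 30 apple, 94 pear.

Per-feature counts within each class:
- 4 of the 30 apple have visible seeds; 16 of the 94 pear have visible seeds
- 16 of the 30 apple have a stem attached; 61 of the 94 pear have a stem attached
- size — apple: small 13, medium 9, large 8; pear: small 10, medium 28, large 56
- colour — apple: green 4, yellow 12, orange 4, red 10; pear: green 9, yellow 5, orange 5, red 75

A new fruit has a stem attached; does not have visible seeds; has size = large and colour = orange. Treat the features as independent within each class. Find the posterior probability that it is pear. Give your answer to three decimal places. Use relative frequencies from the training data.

0.765

apple: (30/124) × (26/30) × (16/30) × (8/30) × (4/30) ≈ 0.00397611
pear: (94/124) × (78/94) × (61/94) × (56/94) × (5/94) ≈ 0.0129353
P(pear | x) = 0.0129353 / 0.01691141 ≈ 0.765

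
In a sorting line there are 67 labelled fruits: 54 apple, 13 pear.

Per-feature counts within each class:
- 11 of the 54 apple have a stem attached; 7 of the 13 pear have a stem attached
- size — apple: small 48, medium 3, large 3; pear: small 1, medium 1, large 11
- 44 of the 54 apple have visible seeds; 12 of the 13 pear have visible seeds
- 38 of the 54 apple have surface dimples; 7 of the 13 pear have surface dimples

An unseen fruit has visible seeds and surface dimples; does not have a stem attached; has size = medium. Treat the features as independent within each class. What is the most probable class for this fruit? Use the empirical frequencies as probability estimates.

apple: (54/67) × (43/54) × (3/54) × (44/54) × (38/54) ≈ 0.0204442
pear: (13/67) × (6/13) × (1/13) × (12/13) × (7/13) ≈ 0.00342394
Highest score → apple.

apple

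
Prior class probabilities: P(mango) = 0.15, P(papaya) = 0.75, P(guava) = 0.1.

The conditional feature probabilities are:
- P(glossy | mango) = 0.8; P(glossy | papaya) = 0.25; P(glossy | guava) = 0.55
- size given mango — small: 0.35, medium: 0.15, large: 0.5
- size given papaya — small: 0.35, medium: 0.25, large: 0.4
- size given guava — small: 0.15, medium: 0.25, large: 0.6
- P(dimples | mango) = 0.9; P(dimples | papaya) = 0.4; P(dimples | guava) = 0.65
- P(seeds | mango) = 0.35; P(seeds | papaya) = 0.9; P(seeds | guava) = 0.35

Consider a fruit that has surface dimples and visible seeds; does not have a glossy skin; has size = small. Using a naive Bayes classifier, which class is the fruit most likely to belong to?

mango: 0.15 × (1−0.8) × 0.35 × 0.9 × 0.35 = 0.0033075
papaya: 0.75 × (1−0.25) × 0.35 × 0.4 × 0.9 = 0.070875
guava: 0.1 × (1−0.55) × 0.15 × 0.65 × 0.35 = 0.001535625
Highest score → papaya.

papaya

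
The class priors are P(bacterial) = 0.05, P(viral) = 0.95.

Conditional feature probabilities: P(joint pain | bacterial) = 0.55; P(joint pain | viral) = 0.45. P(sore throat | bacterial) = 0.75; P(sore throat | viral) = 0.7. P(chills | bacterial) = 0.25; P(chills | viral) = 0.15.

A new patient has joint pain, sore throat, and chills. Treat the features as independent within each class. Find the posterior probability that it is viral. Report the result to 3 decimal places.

bacterial: 0.05 × 0.55 × 0.75 × 0.25 = 0.00515625
viral: 0.95 × 0.45 × 0.7 × 0.15 = 0.0448875
P(viral | x) = 0.0448875 / 0.05004375 ≈ 0.897

0.897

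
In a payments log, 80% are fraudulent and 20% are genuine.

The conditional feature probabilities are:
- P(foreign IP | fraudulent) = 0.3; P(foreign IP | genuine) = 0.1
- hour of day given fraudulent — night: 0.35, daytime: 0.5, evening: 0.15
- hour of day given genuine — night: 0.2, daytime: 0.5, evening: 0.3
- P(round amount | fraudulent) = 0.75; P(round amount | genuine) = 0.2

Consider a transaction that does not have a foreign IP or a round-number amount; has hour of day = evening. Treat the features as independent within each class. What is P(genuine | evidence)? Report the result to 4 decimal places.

fraudulent: 0.8 × (1−0.3) × 0.15 × (1−0.75) = 0.021
genuine: 0.2 × (1−0.1) × 0.3 × (1−0.2) = 0.0432
P(genuine | x) = 0.0432 / 0.0642 ≈ 0.6729

0.6729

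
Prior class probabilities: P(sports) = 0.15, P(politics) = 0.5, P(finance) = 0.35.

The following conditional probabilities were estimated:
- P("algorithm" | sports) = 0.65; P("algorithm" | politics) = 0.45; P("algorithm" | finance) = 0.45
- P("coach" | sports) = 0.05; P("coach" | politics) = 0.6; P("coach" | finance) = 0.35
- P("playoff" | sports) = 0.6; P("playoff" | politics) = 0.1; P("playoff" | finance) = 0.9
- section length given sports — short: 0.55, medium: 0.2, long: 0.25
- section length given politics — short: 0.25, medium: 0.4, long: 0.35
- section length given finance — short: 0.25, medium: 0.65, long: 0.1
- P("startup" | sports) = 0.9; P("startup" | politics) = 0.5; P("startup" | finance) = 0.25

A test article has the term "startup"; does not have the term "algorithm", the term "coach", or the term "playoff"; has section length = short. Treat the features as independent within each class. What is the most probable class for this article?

sports: 0.15 × (1−0.65) × (1−0.05) × (1−0.6) × 0.55 × 0.9 = 0.00987525
politics: 0.5 × (1−0.45) × (1−0.6) × (1−0.1) × 0.25 × 0.5 = 0.012375
finance: 0.35 × (1−0.45) × (1−0.35) × (1−0.9) × 0.25 × 0.25 = 0.00078203125
Highest score → politics.

politics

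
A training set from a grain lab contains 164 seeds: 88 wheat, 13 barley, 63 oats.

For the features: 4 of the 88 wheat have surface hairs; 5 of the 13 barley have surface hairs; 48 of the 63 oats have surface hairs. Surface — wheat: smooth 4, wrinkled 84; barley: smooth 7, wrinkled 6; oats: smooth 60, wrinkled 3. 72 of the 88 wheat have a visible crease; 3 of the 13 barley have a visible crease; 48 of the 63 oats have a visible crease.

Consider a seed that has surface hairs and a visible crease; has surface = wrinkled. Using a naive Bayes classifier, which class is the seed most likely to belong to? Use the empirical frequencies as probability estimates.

wheat

wheat: (88/164) × (4/88) × (84/88) × (72/88) ≈ 0.0190486
barley: (13/164) × (5/13) × (6/13) × (3/13) ≈ 0.00324722
oats: (63/164) × (48/63) × (3/63) × (48/63) ≈ 0.0106189
Highest score → wheat.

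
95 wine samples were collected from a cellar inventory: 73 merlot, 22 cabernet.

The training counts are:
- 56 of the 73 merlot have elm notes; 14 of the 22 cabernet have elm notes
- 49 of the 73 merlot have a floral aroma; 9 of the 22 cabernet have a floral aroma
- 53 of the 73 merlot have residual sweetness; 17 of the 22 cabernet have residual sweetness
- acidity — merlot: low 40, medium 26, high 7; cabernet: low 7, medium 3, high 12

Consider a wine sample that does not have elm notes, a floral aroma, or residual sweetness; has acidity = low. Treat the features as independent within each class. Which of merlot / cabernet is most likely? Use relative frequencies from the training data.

merlot: (73/95) × (17/73) × (24/73) × (20/73) × (40/73) ≈ 0.00883198
cabernet: (22/95) × (8/22) × (13/22) × (5/22) × (7/22) ≈ 0.0035984
Highest score → merlot.

merlot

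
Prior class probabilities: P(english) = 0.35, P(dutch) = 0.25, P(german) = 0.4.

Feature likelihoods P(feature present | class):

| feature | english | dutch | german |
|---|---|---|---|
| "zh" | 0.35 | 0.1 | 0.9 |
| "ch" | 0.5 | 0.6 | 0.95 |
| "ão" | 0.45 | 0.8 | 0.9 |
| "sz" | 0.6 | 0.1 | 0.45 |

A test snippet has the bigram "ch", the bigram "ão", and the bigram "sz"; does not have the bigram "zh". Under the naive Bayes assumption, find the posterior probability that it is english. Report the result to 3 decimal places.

0.540

english: 0.35 × (1−0.35) × 0.5 × 0.45 × 0.6 = 0.0307125
dutch: 0.25 × (1−0.1) × 0.6 × 0.8 × 0.1 = 0.0108
german: 0.4 × (1−0.9) × 0.95 × 0.9 × 0.45 = 0.01539
P(english | x) = 0.0307125 / 0.0569025 ≈ 0.540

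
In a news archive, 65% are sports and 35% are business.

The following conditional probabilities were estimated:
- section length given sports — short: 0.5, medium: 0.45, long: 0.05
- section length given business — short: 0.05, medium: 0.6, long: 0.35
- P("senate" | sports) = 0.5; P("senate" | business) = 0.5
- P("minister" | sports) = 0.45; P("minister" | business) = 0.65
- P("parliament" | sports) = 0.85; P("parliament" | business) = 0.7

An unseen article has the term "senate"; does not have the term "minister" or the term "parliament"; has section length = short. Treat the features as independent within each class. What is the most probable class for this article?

sports: 0.65 × 0.5 × 0.5 × (1−0.45) × (1−0.85) = 0.01340625
business: 0.35 × 0.05 × 0.5 × (1−0.65) × (1−0.7) = 0.00091875
Highest score → sports.

sports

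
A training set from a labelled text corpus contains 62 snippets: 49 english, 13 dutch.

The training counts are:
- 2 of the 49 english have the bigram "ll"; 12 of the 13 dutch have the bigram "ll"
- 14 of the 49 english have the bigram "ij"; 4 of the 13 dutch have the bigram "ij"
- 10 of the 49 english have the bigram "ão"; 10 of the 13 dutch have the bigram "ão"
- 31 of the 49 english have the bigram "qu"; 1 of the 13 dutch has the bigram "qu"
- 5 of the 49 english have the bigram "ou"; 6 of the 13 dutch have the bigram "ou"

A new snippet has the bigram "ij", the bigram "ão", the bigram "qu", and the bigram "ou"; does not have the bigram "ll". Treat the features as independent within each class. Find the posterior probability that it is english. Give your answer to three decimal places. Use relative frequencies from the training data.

english: (49/62) × (47/49) × (14/49) × (10/49) × (31/49) × (5/49) ≈ 0.00285352
dutch: (13/62) × (1/13) × (4/13) × (10/13) × (1/13) × (6/13) ≈ 0.000135533
P(english | x) = 0.00285352 / 0.002989053 ≈ 0.955

0.955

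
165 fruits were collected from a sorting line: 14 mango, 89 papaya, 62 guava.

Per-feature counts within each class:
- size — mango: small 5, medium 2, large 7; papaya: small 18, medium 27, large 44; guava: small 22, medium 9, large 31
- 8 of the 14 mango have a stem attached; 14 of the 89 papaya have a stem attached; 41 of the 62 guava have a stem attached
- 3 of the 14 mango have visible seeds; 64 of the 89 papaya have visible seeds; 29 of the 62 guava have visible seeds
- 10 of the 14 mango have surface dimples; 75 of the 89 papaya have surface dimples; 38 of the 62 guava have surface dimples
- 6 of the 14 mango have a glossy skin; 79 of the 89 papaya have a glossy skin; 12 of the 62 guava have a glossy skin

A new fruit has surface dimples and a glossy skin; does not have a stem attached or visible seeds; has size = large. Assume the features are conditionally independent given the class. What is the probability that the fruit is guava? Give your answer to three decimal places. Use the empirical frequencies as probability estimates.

0.072

mango: (14/165) × (7/14) × (6/14) × (11/14) × (10/14) × (6/14) ≈ 0.00437318
papaya: (89/165) × (44/89) × (75/89) × (25/89) × (75/89) × (79/89) ≈ 0.047217
guava: (62/165) × (31/62) × (21/62) × (33/62) × (38/62) × (12/62) ≈ 0.00401799
P(guava | x) = 0.00401799 / 0.05560817 ≈ 0.072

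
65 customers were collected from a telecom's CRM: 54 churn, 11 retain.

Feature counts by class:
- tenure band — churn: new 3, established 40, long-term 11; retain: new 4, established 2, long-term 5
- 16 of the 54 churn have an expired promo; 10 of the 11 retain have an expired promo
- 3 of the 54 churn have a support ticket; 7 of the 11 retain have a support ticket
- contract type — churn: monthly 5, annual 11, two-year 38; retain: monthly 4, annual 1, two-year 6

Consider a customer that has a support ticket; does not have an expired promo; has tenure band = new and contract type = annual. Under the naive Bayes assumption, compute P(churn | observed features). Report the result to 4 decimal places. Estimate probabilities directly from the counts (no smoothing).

churn: (54/65) × (3/54) × (38/54) × (3/54) × (11/54) ≈ 0.000367557
retain: (11/65) × (4/11) × (1/11) × (7/11) × (1/11) ≈ 0.000323643
P(churn | x) = 0.000367557 / 0.0006912 ≈ 0.5318

0.5318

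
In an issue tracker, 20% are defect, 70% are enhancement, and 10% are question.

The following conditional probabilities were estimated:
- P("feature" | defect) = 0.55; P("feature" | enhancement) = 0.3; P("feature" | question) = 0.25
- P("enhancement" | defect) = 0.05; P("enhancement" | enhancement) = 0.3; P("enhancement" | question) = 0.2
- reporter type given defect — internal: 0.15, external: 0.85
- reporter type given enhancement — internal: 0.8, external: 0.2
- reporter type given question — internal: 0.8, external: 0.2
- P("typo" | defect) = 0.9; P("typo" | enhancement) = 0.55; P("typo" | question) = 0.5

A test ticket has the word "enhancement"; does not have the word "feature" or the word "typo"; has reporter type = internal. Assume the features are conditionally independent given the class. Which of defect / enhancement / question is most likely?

enhancement

defect: 0.2 × (1−0.55) × 0.05 × 0.15 × (1−0.9) = 0.0000675
enhancement: 0.7 × (1−0.3) × 0.3 × 0.8 × (1−0.55) = 0.05292
question: 0.1 × (1−0.25) × 0.2 × 0.8 × (1−0.5) = 0.006
Highest score → enhancement.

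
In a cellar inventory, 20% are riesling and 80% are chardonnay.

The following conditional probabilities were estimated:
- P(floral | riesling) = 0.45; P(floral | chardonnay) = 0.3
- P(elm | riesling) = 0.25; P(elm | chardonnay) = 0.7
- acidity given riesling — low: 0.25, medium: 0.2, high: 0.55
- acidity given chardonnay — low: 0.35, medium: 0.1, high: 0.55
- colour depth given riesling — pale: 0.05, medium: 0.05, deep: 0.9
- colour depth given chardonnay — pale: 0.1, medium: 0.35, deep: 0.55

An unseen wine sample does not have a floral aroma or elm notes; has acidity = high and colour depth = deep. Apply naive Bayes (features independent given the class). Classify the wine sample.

riesling: 0.2 × (1−0.45) × (1−0.25) × 0.55 × 0.9 = 0.0408375
chardonnay: 0.8 × (1−0.3) × (1−0.7) × 0.55 × 0.55 = 0.05082
Highest score → chardonnay.

chardonnay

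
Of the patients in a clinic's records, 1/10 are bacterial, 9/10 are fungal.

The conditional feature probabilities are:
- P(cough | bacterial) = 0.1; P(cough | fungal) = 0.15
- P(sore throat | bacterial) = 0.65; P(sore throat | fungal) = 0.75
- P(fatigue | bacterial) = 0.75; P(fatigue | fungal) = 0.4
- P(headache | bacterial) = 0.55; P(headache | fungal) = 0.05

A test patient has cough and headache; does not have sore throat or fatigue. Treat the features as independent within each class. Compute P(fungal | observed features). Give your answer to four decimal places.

0.6778

bacterial: 0.1 × 0.1 × (1−0.65) × (1−0.75) × 0.55 = 0.00048125
fungal: 0.9 × 0.15 × (1−0.75) × (1−0.4) × 0.05 = 0.0010125
P(fungal | x) = 0.0010125 / 0.00149375 ≈ 0.6778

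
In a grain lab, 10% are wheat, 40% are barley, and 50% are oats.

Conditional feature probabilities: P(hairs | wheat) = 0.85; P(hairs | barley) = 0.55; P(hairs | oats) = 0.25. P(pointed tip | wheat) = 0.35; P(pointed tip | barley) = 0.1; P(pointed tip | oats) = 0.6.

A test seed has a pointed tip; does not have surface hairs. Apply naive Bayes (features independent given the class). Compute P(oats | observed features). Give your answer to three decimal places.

0.906

wheat: 0.1 × (1−0.85) × 0.35 = 0.00525
barley: 0.4 × (1−0.55) × 0.1 = 0.018
oats: 0.5 × (1−0.25) × 0.6 = 0.225
P(oats | x) = 0.225 / 0.24825 ≈ 0.906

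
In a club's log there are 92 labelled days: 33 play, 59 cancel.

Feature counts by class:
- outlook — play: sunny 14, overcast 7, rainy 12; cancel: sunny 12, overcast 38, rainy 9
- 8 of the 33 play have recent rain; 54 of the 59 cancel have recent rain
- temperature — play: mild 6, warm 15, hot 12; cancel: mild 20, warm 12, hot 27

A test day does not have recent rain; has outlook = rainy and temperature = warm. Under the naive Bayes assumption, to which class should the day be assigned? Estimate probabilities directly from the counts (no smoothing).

play

play: (33/92) × (12/33) × (25/33) × (15/33) ≈ 0.0449156
cancel: (59/92) × (9/59) × (5/59) × (12/59) ≈ 0.00168617
Highest score → play.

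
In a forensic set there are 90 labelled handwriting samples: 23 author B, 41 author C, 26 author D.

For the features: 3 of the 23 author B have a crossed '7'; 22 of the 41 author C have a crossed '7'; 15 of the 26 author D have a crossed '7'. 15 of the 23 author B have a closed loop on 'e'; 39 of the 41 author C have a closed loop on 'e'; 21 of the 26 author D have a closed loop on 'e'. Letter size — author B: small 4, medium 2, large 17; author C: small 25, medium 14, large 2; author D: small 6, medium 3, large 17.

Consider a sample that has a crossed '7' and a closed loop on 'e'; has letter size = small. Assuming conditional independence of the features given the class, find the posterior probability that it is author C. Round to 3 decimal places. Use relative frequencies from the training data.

author B: (23/90) × (3/23) × (15/23) × (4/23) ≈ 0.00378072
author C: (41/90) × (22/41) × (39/41) × (25/41) ≈ 0.141781
author D: (26/90) × (15/26) × (21/26) × (6/26) ≈ 0.0310651
P(author C | x) = 0.141781 / 0.17662682 ≈ 0.803

0.803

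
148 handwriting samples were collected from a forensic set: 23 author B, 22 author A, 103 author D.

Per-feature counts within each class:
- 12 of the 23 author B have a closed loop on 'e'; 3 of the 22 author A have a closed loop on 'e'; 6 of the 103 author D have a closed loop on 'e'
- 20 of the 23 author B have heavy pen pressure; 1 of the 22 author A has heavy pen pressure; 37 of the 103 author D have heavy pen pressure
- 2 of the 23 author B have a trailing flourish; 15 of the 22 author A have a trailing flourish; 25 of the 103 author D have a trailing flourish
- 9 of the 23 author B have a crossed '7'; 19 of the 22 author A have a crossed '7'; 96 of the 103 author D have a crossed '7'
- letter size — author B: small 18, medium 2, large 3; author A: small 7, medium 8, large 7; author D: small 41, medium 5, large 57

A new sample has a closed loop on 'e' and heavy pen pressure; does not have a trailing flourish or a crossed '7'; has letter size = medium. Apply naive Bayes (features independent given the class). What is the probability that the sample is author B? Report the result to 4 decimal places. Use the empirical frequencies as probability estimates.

author B: (23/148) × (12/23) × (20/23) × (21/23) × (14/23) × (2/23) ≈ 0.00340734
author A: (22/148) × (3/22) × (1/22) × (7/22) × (3/22) × (8/22) ≈ 0.0000145371
author D: (103/148) × (6/103) × (37/103) × (78/103) × (7/103) × (5/103) ≈ 0.0000363835
P(author B | x) = 0.00340734 / 0.0034582606 ≈ 0.9853

0.9853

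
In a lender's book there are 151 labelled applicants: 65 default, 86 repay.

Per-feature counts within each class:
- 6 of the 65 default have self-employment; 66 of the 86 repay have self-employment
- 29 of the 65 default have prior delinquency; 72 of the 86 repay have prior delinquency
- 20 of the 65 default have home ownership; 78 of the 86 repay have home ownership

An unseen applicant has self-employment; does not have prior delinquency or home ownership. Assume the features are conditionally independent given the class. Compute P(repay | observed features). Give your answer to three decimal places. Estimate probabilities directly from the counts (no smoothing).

default: (65/151) × (6/65) × (36/65) × (45/65) ≈ 0.0152357
repay: (86/151) × (66/86) × (14/86) × (8/86) ≈ 0.00661893
P(repay | x) = 0.00661893 / 0.02185463 ≈ 0.303

0.303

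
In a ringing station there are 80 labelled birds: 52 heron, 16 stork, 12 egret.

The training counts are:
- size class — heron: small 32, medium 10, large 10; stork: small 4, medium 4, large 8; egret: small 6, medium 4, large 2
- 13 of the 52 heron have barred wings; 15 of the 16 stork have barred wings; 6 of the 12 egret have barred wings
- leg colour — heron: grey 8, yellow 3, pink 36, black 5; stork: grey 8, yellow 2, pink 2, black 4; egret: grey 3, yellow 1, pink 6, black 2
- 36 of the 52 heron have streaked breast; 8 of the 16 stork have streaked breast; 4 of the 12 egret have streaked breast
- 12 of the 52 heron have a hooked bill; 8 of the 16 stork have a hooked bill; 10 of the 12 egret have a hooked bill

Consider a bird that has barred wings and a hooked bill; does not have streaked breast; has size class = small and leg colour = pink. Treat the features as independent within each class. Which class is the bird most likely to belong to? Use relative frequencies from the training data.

egret

heron: (52/80) × (32/52) × (13/52) × (36/52) × (16/52) × (12/52) ≈ 0.00491579
stork: (16/80) × (4/16) × (15/16) × (2/16) × (8/16) × (8/16) = 0.00146484375
egret: (12/80) × (6/12) × (6/12) × (6/12) × (8/12) × (10/12) ≈ 0.0104167
Highest score → egret.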